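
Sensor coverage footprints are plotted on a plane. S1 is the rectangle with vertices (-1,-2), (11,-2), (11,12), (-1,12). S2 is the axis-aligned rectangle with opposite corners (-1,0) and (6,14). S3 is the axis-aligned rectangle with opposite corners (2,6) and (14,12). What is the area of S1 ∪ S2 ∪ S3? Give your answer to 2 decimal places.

By inclusion–exclusion:
Individual areas: |S1| = 168, |S2| = 98, |S3| = 72.
|S1∩S2|: x∈[-1,6], y∈[0,12] → 7·12 = 84.
|S1∩S3|: x∈[2,11], y∈[6,12] → 9·6 = 54.
|S2∩S3|: x∈[2,6], y∈[6,12] → 4·6 = 24.
|S1∩S2∩S3| = 24.
|S1 ∪ S2 ∪ S3| = 338 − 162 + 24 = 200.00.

200.00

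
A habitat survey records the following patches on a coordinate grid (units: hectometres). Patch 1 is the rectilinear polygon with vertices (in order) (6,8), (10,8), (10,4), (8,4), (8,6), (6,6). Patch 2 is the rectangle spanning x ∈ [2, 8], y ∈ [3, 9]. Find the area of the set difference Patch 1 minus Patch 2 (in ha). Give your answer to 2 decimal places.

|Patch 1| = 12, |Patch 1∩Patch 2| = 4.
|Patch 1 ∖ Patch 2| = |Patch 1| − |Patch 1∩Patch 2| = 12 − 4 = 8.00.

8.00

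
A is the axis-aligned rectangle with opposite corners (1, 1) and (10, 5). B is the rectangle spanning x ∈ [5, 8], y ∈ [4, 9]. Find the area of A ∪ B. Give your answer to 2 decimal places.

By inclusion–exclusion:
Individual areas: |A| = 36, |B| = 15.
|A∩B|: x∈[5,8], y∈[4,5] → 3·1 = 3.
|A ∪ B| = 51 − 3 = 48.00.

48.00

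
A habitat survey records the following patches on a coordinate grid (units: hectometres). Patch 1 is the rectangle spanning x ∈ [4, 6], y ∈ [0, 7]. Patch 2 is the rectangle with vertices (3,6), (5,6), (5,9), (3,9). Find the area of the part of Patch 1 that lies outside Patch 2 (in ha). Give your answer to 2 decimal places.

13.00

|Patch 1∩Patch 2|: x∈[4,5], y∈[6,7] → 1·1 = 1.
|Patch 1| = 14.
|Patch 1 ∖ Patch 2| = |Patch 1| − |Patch 1∩Patch 2| = 14 − 1 = 13.00.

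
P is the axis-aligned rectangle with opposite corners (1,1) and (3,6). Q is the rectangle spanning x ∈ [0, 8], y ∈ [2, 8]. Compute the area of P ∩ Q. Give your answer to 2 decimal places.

8.00

|P∩Q|: x∈[1,3], y∈[2,6] → 2·4 = 8.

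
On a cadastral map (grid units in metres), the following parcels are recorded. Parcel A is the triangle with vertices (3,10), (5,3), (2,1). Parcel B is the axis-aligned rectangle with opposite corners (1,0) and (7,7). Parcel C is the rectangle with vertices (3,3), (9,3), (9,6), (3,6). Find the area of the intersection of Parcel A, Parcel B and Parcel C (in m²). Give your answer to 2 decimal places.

4.71

The intersection is the polygon with vertices (5,3), (3,3), (3,6), (4.143,6).
By the shoelace formula its area is 4.71.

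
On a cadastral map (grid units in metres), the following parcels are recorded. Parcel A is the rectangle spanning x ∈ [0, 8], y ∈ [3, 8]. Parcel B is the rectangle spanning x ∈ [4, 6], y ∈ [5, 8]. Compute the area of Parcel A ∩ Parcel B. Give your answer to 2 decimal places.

|Parcel A∩Parcel B|: x∈[4,6], y∈[5,8] → 2·3 = 6.

6.00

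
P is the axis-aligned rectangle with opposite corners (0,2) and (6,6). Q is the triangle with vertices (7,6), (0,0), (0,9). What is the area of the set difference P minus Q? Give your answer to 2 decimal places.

|P| = 24, |P∩Q| = 18.2381.
|P ∖ Q| = |P| − |P∩Q| = 24 − 18.2381 = 5.76.

5.76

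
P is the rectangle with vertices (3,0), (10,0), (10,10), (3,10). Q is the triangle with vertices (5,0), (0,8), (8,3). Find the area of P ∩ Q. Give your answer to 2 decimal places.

15.11

The intersection is the polygon with vertices (3,6.125), (8,3), (5,0), (3,3.2).
By the shoelace formula its area is 15.11.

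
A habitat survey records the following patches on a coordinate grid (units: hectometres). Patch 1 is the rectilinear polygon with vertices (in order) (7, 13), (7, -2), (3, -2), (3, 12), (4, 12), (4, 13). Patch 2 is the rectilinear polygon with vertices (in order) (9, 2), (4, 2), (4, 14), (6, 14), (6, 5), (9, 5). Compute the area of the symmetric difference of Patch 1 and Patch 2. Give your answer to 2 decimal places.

42.00

|Patch 1| = 59, |Patch 2| = 33, |Patch 1∩Patch 2| = 25.
|Patch 1 △ Patch 2| = |Patch 1| + |Patch 2| − 2·|Patch 1∩Patch 2| = 59 + 33 − 50 = 42.00.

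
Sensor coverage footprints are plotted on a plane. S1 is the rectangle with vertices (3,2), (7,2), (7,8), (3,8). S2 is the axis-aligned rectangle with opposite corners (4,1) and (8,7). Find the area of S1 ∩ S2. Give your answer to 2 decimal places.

15.00

|S1∩S2|: x∈[4,7], y∈[2,7] → 3·5 = 15.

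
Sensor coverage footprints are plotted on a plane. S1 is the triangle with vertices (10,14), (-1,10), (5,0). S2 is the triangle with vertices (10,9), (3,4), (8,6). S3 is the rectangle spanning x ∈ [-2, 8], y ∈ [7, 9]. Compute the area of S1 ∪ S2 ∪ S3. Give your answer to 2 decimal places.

By inclusion–exclusion:
Individual areas: |S1| = 67, |S2| = 5.5, |S3| = 20.
|S1∩S2| = 2.8932.
|S1∩S3| = 15.25.
|S2∩S3| = 0.2286.
|S1∩S2∩S3| = 0.0432.
|S1 ∪ S2 ∪ S3| = 92.5 − 18.3717 + 0.0432 = 74.17.

74.17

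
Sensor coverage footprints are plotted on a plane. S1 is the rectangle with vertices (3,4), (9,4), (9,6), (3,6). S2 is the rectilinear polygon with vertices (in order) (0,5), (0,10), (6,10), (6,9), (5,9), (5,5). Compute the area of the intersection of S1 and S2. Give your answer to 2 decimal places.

2.00

The intersection is the polygon with vertices (3,6), (5,6), (5,5), (3,5).
By the shoelace formula its area is 2.00.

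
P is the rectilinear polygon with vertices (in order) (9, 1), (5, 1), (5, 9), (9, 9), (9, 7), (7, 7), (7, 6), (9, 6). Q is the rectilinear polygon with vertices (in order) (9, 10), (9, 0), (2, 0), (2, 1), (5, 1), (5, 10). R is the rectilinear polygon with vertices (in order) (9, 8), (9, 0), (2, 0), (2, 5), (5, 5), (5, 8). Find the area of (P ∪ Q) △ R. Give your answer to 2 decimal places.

20.00

|P ∪ Q| = 43.
|(P ∪ Q) ∩ R| = 35.
|(P ∪ Q) △ R| = 43 + 47 − 70 = 20.00.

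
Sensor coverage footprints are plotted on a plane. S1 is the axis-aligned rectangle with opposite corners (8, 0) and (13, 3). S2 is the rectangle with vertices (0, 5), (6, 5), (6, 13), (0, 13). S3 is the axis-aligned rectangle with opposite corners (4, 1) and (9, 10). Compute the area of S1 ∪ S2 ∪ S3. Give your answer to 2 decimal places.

By inclusion–exclusion:
Individual areas: |S1| = 15, |S2| = 48, |S3| = 45.
|S1∩S2| = 0 (no overlap).
|S1∩S3|: x∈[8,9], y∈[1,3] → 1·2 = 2.
|S2∩S3|: x∈[4,6], y∈[5,10] → 2·5 = 10.
|S1∩S2∩S3| = 0.
|S1 ∪ S2 ∪ S3| = 108 − 12 + 0 = 96.00.

96.00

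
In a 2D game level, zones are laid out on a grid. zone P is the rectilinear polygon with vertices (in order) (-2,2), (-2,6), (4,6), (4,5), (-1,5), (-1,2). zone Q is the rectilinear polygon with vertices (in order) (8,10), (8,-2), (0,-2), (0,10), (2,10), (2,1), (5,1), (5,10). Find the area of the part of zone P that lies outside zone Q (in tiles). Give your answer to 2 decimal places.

7.00

|zone P| = 9, |zone P∩zone Q| = 2.
|zone P ∖ zone Q| = |zone P| − |zone P∩zone Q| = 9 − 2 = 7.00.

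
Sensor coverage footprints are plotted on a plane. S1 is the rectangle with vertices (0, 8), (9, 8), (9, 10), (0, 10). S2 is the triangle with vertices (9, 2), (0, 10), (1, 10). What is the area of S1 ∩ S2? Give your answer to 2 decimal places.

The intersection is the polygon with vertices (1,10), (3,8), (2.25,8), (0,10).
By the shoelace formula its area is 1.75.

1.75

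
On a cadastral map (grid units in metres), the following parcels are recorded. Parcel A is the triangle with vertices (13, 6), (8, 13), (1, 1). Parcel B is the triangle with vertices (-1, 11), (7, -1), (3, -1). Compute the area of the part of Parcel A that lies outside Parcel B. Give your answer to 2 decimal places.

49.98

|Parcel A| = 54.5, |Parcel A∩Parcel B| = 4.5159.
|Parcel A ∖ Parcel B| = |Parcel A| − |Parcel A∩Parcel B| = 54.5 − 4.5159 = 49.98.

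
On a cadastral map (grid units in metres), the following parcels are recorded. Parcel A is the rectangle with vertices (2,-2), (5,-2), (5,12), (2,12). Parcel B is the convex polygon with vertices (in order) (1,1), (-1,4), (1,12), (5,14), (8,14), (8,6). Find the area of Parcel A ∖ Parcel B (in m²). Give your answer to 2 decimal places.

14.36

|Parcel A| = 42, |Parcel A∩Parcel B| = 27.6429.
|Parcel A ∖ Parcel B| = |Parcel A| − |Parcel A∩Parcel B| = 42 − 27.6429 = 14.36.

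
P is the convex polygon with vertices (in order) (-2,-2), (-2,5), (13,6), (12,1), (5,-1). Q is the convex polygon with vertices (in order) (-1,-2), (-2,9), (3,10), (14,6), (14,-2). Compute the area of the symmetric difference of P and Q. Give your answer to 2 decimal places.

81.91

|P| = 89.5, |Q| = 162, |P∩Q| = 84.7934.
|P △ Q| = |P| + |Q| − 2·|P∩Q| = 89.5 + 162 − 169.5868 = 81.91.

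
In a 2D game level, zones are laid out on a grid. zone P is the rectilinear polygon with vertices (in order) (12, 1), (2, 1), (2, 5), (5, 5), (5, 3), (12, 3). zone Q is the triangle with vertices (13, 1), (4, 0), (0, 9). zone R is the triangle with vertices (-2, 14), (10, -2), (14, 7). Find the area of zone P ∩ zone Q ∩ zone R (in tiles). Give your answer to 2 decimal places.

8.12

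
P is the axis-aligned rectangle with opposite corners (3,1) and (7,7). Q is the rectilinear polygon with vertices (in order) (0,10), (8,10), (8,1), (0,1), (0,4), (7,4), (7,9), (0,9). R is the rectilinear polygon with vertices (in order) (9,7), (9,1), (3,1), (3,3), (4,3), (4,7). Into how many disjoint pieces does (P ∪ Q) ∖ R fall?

(P ∪ Q) ∖ R splits into 2 disjoint pieces (area 13, area 10).

2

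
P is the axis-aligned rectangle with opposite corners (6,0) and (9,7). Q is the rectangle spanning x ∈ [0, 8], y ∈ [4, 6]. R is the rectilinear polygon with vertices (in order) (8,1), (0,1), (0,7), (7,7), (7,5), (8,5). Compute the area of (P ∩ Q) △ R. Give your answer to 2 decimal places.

|P ∩ Q| = 4.
|(P ∩ Q) ∩ R| = 3.
|(P ∩ Q) △ R| = 4 + 46 − 6 = 44.00.

44.00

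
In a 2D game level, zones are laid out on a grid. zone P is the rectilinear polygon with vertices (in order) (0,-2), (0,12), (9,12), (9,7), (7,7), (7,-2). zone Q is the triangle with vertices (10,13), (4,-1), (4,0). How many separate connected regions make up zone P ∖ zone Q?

zone P ∖ zone Q splits into 2 disjoint pieces (area 102.359, area 2.881).

2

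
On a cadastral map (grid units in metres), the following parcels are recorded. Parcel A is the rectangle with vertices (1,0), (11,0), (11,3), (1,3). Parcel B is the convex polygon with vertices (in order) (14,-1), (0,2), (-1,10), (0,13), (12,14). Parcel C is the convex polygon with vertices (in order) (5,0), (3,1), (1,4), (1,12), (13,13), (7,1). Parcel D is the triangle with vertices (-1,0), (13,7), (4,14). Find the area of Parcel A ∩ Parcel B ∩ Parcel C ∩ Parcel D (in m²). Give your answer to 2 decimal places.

2.08

The intersection is the polygon with vertices (1.667,3), (5,3), (2.5,1.75).
By the shoelace formula its area is 2.08.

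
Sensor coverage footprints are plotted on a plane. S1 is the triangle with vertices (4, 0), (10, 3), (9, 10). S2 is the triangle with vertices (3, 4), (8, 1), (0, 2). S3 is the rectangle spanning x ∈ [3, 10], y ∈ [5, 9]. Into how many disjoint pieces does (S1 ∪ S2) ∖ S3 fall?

2

(S1 ∪ S2) ∖ S3 splits into 2 disjoint pieces (area 22.2034, area 0.3214).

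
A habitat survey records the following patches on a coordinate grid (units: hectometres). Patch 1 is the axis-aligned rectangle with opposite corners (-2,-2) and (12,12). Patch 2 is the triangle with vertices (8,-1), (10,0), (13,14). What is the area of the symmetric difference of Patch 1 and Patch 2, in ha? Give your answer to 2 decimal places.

185.17

|Patch 1| = 196, |Patch 2| = 12.5, |Patch 1∩Patch 2| = 11.6667.
|Patch 1 △ Patch 2| = |Patch 1| + |Patch 2| − 2·|Patch 1∩Patch 2| = 196 + 12.5 − 23.3333 = 185.17.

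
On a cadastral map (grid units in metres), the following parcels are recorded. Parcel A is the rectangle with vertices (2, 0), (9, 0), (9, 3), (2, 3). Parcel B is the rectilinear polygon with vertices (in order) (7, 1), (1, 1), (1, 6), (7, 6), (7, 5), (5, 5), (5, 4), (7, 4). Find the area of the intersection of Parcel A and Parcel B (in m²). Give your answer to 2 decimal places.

10.00

The intersection is the polygon with vertices (2,3), (7,3), (7,1), (2,1).
By the shoelace formula its area is 10.00.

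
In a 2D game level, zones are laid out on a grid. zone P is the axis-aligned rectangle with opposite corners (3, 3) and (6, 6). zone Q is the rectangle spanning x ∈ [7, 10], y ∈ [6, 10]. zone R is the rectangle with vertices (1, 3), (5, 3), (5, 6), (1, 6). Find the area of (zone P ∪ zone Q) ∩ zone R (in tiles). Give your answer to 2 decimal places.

The region (zone P ∪ zone Q) ∩ zone R is the polygon with vertices (5,6), (5,3), (3,3), (3,6).
By the shoelace formula its area is 6.00.

6.00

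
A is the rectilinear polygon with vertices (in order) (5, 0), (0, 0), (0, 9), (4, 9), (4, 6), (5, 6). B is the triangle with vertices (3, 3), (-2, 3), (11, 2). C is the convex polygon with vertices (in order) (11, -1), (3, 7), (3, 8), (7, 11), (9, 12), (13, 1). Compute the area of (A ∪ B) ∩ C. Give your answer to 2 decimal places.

2.64

|A ∪ B| = 43.0192.
|(A ∪ B) ∩ C| = 2.64.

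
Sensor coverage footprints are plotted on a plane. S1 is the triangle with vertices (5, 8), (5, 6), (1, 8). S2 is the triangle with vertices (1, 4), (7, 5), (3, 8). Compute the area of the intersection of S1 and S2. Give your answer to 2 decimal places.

The intersection is the polygon with vertices (5,6), (2.6,7.2), (3,8), (5,6.5).
By the shoelace formula its area is 1.70.

1.70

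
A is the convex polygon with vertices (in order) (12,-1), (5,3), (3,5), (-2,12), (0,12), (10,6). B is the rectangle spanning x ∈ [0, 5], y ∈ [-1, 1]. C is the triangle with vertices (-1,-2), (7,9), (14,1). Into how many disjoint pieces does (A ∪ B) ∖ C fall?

(A ∪ B) ∖ C splits into 5 disjoint pieces (area 25.6909, area 0.2081, area 1.3133, area 0.9602, area 0.1).

5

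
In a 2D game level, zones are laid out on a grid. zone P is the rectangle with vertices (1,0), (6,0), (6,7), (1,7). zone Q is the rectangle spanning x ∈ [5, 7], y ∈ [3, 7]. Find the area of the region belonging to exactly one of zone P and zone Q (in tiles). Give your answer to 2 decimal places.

|zone P∩zone Q|: x∈[5,6], y∈[3,7] → 1·4 = 4.
|zone P △ zone Q| = |zone P| + |zone Q| − 2·|zone P∩zone Q| = 35 + 8 − 8 = 35.00.

35.00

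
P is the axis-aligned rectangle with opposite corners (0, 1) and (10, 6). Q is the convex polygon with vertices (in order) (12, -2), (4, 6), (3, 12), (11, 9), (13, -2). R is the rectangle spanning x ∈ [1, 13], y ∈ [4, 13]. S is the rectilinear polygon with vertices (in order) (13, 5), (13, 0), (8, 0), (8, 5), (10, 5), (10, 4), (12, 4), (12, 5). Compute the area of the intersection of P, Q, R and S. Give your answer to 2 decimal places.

The intersection is the polygon with vertices (8,4), (8,5), (10,5), (10,4).
By the shoelace formula its area is 2.00.

2.00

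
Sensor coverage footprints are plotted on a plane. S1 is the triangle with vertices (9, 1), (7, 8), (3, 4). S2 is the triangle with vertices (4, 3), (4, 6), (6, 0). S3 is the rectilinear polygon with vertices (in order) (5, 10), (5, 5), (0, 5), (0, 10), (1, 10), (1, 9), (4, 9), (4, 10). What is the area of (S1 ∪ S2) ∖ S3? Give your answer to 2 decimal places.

19.25

|S1 ∪ S2| = 19.875.
|(S1 ∪ S2) ∩ S3| = 0.625.
|(S1 ∪ S2) ∖ S3| = 19.875 − 0.625 = 19.25.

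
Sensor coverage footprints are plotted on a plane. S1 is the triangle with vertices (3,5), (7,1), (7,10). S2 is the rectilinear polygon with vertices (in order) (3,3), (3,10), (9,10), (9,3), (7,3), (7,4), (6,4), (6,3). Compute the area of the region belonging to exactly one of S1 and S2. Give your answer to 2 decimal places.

|S1| = 18, |S2| = 41, |S1∩S2| = 15.
|S1 △ S2| = |S1| + |S2| − 2·|S1∩S2| = 18 + 41 − 30 = 29.00.

29.00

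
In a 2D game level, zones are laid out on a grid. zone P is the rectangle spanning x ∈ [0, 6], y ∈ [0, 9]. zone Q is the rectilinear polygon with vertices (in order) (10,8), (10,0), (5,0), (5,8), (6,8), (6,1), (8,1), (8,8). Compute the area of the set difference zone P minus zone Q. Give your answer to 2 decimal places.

46.00

|zone P| = 54, |zone P∩zone Q| = 8.
|zone P ∖ zone Q| = |zone P| − |zone P∩zone Q| = 54 − 8 = 46.00.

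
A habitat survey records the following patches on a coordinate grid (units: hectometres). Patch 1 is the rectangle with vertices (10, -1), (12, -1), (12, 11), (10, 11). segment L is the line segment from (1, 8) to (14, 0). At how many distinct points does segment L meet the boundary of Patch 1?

2

The segment meets the boundary at (12,1.231), (10,2.462).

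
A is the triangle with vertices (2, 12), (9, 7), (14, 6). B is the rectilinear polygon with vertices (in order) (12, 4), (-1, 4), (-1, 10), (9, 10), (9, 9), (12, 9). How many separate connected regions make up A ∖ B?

2

A ∖ B splits into 2 disjoint pieces (area 1.2, area 0.6).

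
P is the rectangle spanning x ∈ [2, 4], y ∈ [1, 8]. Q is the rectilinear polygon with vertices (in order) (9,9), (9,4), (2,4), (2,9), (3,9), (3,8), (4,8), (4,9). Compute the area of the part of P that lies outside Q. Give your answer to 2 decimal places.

|P| = 14, |P∩Q| = 8.
|P ∖ Q| = |P| − |P∩Q| = 14 − 8 = 6.00.

6.00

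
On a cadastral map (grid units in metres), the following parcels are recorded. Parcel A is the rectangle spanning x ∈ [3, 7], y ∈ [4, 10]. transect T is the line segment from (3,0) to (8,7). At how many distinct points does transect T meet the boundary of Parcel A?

The segment meets the boundary at (7,5.6), (5.857,4).

2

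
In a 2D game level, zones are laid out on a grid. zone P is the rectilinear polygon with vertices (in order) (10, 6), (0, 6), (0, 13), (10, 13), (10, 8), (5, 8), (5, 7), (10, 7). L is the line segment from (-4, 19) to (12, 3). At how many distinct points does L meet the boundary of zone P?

The segment meets the boundary at (9,6), (8,7), (7,8), (2,13).

4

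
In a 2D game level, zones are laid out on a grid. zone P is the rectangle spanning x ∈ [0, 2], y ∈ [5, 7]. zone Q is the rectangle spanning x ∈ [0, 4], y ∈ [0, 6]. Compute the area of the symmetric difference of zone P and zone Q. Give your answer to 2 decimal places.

|zone P∩zone Q|: x∈[0,2], y∈[5,6] → 2·1 = 2.
|zone P △ zone Q| = |zone P| + |zone Q| − 2·|zone P∩zone Q| = 4 + 24 − 4 = 24.00.

24.00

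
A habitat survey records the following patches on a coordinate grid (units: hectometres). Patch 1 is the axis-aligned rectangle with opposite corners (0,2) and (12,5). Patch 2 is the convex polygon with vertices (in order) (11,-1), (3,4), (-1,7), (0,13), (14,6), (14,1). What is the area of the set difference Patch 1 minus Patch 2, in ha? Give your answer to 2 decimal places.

|Patch 1| = 36, |Patch 1∩Patch 2| = 24.4667.
|Patch 1 ∖ Patch 2| = |Patch 1| − |Patch 1∩Patch 2| = 36 − 24.4667 = 11.53.

11.53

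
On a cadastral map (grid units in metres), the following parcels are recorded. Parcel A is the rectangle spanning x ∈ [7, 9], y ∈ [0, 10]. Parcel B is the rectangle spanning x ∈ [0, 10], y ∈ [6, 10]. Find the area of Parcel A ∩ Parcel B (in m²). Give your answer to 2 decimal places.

8.00

|Parcel A∩Parcel B|: x∈[7,9], y∈[6,10] → 2·4 = 8.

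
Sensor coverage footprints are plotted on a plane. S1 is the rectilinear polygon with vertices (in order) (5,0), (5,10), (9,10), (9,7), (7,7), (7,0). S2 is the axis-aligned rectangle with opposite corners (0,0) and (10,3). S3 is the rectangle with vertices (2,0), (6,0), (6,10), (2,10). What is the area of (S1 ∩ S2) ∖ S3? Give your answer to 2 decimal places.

3.00

|S1 ∩ S2| = 6.
|(S1 ∩ S2) ∩ S3| = 3.
|(S1 ∩ S2) ∖ S3| = 6 − 3 = 3.00.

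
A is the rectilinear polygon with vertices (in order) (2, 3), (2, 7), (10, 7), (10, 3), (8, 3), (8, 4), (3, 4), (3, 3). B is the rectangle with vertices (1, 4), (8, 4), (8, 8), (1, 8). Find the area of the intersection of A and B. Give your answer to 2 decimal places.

18.00

The intersection is the polygon with vertices (2,7), (8,7), (8,4), (3,4), (2,4).
By the shoelace formula its area is 18.00.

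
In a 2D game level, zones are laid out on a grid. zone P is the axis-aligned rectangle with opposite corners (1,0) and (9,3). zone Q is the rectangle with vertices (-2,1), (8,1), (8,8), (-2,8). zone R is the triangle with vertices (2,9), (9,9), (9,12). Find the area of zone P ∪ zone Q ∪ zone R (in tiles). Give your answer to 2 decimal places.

By inclusion–exclusion:
Individual areas: |zone P| = 24, |zone Q| = 70, |zone R| = 10.5.
|zone P∩zone Q|: x∈[1,8], y∈[1,3] → 7·2 = 14.
|zone P∩zone R| = 0.
|zone Q∩zone R| = 0.
|zone P∩zone Q∩zone R| = 0.
|zone P ∪ zone Q ∪ zone R| = 104.5 − 14 + 0 = 90.50.

90.50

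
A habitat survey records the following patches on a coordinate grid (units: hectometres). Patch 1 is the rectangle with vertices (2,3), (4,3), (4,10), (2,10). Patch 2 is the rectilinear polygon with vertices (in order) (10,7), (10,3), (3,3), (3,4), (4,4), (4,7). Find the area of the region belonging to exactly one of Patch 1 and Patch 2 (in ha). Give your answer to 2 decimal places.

37.00

|Patch 1| = 14, |Patch 2| = 25, |Patch 1∩Patch 2| = 1.
|Patch 1 △ Patch 2| = |Patch 1| + |Patch 2| − 2·|Patch 1∩Patch 2| = 14 + 25 − 2 = 37.00.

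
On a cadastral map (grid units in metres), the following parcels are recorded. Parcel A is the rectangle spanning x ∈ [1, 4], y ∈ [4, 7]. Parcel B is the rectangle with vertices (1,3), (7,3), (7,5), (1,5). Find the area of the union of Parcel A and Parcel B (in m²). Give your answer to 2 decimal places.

18.00

By inclusion–exclusion:
Individual areas: |Parcel A| = 9, |Parcel B| = 12.
|Parcel A∩Parcel B|: x∈[1,4], y∈[4,5] → 3·1 = 3.
|Parcel A ∪ Parcel B| = 21 − 3 = 18.00.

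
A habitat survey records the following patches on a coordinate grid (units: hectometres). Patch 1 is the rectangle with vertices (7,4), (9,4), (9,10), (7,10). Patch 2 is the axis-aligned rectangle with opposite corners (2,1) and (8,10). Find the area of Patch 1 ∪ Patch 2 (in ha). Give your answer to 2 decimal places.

By inclusion–exclusion:
Individual areas: |Patch 1| = 12, |Patch 2| = 54.
|Patch 1∩Patch 2|: x∈[7,8], y∈[4,10] → 1·6 = 6.
|Patch 1 ∪ Patch 2| = 66 − 6 = 60.00.

60.00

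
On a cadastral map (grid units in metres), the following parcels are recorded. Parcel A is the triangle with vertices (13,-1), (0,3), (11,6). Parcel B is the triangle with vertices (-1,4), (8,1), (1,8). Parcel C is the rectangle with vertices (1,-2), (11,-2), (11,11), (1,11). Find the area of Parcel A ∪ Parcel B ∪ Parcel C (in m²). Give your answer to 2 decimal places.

By inclusion–exclusion:
Individual areas: |Parcel A| = 41.5, |Parcel B| = 21, |Parcel C| = 130.
|Parcel A∩Parcel B| = 7.5571.
|Parcel A∩Parcel C| = 34.8252.
|Parcel B∩Parcel C| = 16.3333.
|Parcel A∩Parcel B∩Parcel C| = 7.5571.
|Parcel A ∪ Parcel B ∪ Parcel C| = 192.5 − 58.7157 + 7.5571 = 141.34.

141.34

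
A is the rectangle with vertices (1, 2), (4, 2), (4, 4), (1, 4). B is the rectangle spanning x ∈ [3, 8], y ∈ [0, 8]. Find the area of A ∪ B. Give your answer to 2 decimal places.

44.00

By inclusion–exclusion:
Individual areas: |A| = 6, |B| = 40.
|A∩B|: x∈[3,4], y∈[2,4] → 1·2 = 2.
|A ∪ B| = 46 − 2 = 44.00.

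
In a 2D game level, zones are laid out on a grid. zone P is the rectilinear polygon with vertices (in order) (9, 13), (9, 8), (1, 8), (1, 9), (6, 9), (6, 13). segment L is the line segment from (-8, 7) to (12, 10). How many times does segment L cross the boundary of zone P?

The segment meets the boundary at (9,9.55), (6,9.1), (5.333,9), (1,8.35).

4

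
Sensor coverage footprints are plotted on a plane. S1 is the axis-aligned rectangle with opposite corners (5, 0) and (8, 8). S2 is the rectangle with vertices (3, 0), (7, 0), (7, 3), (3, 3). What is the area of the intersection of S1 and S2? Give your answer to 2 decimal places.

6.00

|S1∩S2|: x∈[5,7], y∈[0,3] → 2·3 = 6.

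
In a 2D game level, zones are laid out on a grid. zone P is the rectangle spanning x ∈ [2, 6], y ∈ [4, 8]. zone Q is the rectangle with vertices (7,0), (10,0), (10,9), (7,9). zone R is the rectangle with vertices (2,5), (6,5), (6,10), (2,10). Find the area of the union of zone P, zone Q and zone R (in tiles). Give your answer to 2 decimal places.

By inclusion–exclusion:
Individual areas: |zone P| = 16, |zone Q| = 27, |zone R| = 20.
|zone P∩zone Q| = 0 (no overlap).
|zone P∩zone R|: x∈[2,6], y∈[5,8] → 4·3 = 12.
|zone Q∩zone R| = 0 (no overlap).
|zone P∩zone Q∩zone R| = 0.
|zone P ∪ zone Q ∪ zone R| = 63 − 12 + 0 = 51.00.

51.00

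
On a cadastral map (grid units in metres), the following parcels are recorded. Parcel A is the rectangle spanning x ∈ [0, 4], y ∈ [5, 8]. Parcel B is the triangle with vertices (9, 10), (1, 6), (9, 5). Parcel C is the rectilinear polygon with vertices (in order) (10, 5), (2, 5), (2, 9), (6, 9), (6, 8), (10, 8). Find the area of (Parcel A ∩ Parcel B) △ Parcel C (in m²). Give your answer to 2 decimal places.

|Parcel A ∩ Parcel B| = 2.8125.
|(Parcel A ∩ Parcel B) ∩ Parcel C| = 2.5.
|(Parcel A ∩ Parcel B) △ Parcel C| = 2.8125 + 28 − 5 = 25.81.

25.81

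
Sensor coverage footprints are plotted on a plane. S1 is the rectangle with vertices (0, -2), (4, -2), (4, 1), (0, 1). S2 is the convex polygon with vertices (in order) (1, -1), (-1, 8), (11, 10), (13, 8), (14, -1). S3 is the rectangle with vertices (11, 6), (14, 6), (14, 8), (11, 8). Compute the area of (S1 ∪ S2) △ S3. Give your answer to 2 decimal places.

|S1 ∪ S2| = 141.0556.
|(S1 ∪ S2) ∩ S3| = 4.2222.
|(S1 ∪ S2) △ S3| = 141.0556 + 6 − 8.4444 = 138.61.

138.61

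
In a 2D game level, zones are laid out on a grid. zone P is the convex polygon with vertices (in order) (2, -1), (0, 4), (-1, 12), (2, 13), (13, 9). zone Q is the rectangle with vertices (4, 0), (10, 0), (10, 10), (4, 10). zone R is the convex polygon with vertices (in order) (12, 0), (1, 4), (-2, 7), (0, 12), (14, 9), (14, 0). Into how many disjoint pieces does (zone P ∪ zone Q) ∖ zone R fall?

(zone P ∪ zone Q) ∖ zone R splits into 2 disjoint pieces (area 23.026, area 9.7133).

2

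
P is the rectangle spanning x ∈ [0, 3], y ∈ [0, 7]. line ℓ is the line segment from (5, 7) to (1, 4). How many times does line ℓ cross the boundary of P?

The segment meets the boundary at (3,5.5).

1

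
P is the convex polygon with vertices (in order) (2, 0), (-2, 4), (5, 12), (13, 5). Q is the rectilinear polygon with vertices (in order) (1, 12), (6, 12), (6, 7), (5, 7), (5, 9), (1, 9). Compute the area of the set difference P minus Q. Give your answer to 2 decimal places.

|P| = 88.5, |P∩Q| = 8.5.
|P ∖ Q| = |P| − |P∩Q| = 88.5 − 8.5 = 80.00.

80.00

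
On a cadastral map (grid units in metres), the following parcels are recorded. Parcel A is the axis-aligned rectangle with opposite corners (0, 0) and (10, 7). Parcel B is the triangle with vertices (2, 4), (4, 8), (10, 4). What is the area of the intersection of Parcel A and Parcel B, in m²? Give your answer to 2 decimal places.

15.00

The intersection is the polygon with vertices (5.5,7), (10,4), (2,4), (3.5,7).
By the shoelace formula its area is 15.00.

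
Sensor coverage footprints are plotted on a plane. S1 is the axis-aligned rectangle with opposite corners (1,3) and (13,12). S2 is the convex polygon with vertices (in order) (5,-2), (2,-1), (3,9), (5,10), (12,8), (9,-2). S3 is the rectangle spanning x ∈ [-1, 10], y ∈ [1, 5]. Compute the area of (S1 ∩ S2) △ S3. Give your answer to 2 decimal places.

67.05

|S1 ∩ S2| = 53.05.
|(S1 ∩ S2) ∩ S3| = 15.
|(S1 ∩ S2) △ S3| = 53.05 + 44 − 30 = 67.05.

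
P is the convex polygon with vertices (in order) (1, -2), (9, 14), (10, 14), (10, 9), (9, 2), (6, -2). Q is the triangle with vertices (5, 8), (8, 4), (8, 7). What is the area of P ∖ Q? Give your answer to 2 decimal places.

|P| = 66.5, |P∩Q| = 4.2429.
|P ∖ Q| = |P| − |P∩Q| = 66.5 − 4.2429 = 62.26.

62.26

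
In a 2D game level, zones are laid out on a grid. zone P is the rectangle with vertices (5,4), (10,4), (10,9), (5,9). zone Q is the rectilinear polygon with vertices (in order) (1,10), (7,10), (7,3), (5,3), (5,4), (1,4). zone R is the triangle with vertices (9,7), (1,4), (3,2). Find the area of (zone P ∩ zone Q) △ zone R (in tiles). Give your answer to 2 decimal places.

15.63

|zone P ∩ zone Q| = 10.
|(zone P ∩ zone Q) ∩ zone R| = 2.6833.
|(zone P ∩ zone Q) △ zone R| = 10 + 11 − 5.3667 = 15.63.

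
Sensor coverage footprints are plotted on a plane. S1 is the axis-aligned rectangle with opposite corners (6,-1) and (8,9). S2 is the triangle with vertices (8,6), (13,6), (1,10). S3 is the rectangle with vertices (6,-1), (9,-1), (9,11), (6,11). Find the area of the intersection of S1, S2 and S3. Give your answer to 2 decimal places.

2.86

The intersection is the polygon with vertices (6,7.143), (6,8.333), (8,7.667), (8,6).
By the shoelace formula its area is 2.86.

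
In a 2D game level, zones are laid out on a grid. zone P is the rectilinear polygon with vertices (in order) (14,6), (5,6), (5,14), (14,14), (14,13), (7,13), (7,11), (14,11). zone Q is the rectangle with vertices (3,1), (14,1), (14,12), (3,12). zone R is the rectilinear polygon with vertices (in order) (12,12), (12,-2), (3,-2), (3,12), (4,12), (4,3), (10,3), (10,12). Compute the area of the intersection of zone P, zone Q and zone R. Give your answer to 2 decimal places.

10.00

The intersection is the polygon with vertices (12,11), (12,6), (10,6), (10,11).
By the shoelace formula its area is 10.00.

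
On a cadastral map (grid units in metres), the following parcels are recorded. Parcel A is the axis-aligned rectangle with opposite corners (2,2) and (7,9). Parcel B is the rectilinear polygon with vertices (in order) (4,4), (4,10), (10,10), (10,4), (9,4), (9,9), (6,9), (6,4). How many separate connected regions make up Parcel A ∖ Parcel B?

1

Parcel A ∖ Parcel B is a single connected region.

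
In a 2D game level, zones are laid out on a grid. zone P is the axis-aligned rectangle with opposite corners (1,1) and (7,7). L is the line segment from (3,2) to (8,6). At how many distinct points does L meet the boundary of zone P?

The segment meets the boundary at (7,5.2).

1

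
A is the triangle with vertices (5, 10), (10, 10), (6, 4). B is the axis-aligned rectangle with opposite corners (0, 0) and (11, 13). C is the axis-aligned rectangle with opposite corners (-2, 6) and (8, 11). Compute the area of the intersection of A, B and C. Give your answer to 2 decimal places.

The intersection is the polygon with vertices (7.333,6), (5.667,6), (5,10), (8,10), (8,7).
By the shoelace formula its area is 10.33.

10.33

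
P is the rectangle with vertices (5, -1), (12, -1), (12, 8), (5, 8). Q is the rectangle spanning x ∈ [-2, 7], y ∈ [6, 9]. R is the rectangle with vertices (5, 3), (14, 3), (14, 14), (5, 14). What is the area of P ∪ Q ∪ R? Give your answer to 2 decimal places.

148.00

By inclusion–exclusion:
Individual areas: |P| = 63, |Q| = 27, |R| = 99.
|P∩Q|: x∈[5,7], y∈[6,8] → 2·2 = 4.
|P∩R|: x∈[5,12], y∈[3,8] → 7·5 = 35.
|Q∩R|: x∈[5,7], y∈[6,9] → 2·3 = 6.
|P∩Q∩R| = 4.
|P ∪ Q ∪ R| = 189 − 45 + 4 = 148.00.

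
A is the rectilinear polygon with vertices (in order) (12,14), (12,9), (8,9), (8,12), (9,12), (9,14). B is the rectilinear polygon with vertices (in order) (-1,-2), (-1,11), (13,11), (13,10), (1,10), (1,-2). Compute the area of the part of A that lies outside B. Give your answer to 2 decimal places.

|A| = 18, |A∩B| = 4.
|A ∖ B| = |A| − |A∩B| = 18 − 4 = 14.00.

14.00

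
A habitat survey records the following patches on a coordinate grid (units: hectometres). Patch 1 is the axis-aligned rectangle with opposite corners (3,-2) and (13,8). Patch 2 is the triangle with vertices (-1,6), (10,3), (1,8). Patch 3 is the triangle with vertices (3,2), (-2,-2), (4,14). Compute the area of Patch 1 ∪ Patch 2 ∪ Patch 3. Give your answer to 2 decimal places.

By inclusion–exclusion:
Individual areas: |Patch 1| = 100, |Patch 2| = 14, |Patch 3| = 28.
|Patch 1∩Patch 2| = 6.9293.
|Patch 1∩Patch 3| = 1.5.
|Patch 2∩Patch 3| = 4.5622.
|Patch 1∩Patch 2∩Patch 3| = 0.607.
|Patch 1 ∪ Patch 2 ∪ Patch 3| = 142 − 12.9915 + 0.607 = 129.62.

129.62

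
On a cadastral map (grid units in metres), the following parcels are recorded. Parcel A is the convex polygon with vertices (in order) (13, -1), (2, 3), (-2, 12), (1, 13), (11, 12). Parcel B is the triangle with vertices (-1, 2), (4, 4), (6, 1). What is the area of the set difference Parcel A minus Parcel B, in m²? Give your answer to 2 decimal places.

129.25

|Parcel A| = 132.5, |Parcel A∩Parcel B| = 3.2475.
|Parcel A ∖ Parcel B| = |Parcel A| − |Parcel A∩Parcel B| = 132.5 − 3.2475 = 129.25.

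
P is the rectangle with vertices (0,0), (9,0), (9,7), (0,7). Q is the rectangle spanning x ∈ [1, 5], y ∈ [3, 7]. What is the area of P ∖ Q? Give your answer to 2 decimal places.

47.00

|P∩Q|: x∈[1,5], y∈[3,7] → 4·4 = 16.
|P| = 63.
|P ∖ Q| = |P| − |P∩Q| = 63 − 16 = 47.00.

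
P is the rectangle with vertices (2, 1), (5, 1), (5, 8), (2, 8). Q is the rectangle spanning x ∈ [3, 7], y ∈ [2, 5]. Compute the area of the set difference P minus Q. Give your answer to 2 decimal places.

|P∩Q|: x∈[3,5], y∈[2,5] → 2·3 = 6.
|P| = 21.
|P ∖ Q| = |P| − |P∩Q| = 21 − 6 = 15.00.

15.00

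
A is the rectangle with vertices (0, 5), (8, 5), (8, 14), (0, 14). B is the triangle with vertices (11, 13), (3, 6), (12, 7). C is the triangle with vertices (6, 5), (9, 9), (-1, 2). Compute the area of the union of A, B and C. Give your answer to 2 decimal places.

By inclusion–exclusion:
Individual areas: |A| = 72, |B| = 27.5, |C| = 9.5.
|A∩B| = 9.5486.
|A∩C| = 5.1119.
|B∩C| = 2.3954.
|A∩B∩C| = 2.0787.
|A ∪ B ∪ C| = 109 − 17.0559 + 2.0787 = 94.02.

94.02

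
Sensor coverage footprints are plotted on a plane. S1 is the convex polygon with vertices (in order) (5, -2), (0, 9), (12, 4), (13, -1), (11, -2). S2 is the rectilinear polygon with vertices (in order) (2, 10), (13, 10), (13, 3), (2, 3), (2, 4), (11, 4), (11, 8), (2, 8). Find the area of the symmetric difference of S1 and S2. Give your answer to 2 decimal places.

|S1| = 77, |S2| = 41, |S1∩S2| = 9.8417.
|S1 △ S2| = |S1| + |S2| − 2·|S1∩S2| = 77 + 41 − 19.6833 = 98.32.

98.32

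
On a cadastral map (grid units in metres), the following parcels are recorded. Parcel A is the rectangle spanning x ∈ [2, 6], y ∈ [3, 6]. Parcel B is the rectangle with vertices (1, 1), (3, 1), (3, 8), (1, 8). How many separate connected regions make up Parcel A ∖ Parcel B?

1

Parcel A ∖ Parcel B is a single connected region.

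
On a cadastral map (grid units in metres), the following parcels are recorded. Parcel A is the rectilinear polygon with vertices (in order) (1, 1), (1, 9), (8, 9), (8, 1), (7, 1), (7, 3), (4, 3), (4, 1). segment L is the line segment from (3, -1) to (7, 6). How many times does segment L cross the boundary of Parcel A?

1

The segment meets the boundary at (5.286,3).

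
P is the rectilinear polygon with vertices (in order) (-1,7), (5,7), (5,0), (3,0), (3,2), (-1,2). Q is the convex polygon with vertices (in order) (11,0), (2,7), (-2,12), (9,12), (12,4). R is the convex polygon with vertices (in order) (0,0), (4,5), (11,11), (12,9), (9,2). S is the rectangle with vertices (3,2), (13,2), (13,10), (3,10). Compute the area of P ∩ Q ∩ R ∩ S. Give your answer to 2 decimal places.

0.43

The intersection is the polygon with vertices (4.272,5.233), (5,5.857), (5,4.667).
By the shoelace formula its area is 0.43.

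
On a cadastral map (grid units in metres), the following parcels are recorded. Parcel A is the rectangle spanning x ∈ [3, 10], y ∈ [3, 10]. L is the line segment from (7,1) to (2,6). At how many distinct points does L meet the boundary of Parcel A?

2

The segment meets the boundary at (3,5), (5,3).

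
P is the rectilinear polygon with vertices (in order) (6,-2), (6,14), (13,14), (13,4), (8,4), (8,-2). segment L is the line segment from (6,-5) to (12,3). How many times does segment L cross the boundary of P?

The segment lies entirely outside P and never meets its boundary.

0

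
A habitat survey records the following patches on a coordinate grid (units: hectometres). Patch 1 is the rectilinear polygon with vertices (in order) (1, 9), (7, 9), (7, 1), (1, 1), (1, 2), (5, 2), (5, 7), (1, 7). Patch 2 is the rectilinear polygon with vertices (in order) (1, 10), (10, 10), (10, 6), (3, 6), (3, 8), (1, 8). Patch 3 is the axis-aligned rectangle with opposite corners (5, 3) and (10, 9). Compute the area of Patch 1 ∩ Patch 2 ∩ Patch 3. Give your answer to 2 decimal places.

The intersection is the polygon with vertices (7,6), (5,6), (5,7), (5,9), (7,9).
By the shoelace formula its area is 6.00.

6.00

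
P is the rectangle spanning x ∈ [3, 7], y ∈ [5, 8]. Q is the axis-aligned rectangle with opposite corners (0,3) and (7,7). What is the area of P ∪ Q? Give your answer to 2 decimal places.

32.00

By inclusion–exclusion:
Individual areas: |P| = 12, |Q| = 28.
|P∩Q|: x∈[3,7], y∈[5,7] → 4·2 = 8.
|P ∪ Q| = 40 − 8 = 32.00.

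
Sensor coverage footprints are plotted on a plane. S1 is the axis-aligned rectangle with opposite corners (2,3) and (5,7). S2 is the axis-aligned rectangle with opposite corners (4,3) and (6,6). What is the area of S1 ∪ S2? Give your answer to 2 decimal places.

15.00

By inclusion–exclusion:
Individual areas: |S1| = 12, |S2| = 6.
|S1∩S2|: x∈[4,5], y∈[3,6] → 1·3 = 3.
|S1 ∪ S2| = 18 − 3 = 15.00.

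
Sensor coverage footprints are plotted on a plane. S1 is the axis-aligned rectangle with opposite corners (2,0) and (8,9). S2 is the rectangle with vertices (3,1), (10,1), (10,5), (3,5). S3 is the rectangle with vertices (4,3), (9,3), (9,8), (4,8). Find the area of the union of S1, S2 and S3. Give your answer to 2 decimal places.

65.00

By inclusion–exclusion:
Individual areas: |S1| = 54, |S2| = 28, |S3| = 25.
|S1∩S2|: x∈[3,8], y∈[1,5] → 5·4 = 20.
|S1∩S3|: x∈[4,8], y∈[3,8] → 4·5 = 20.
|S2∩S3|: x∈[4,9], y∈[3,5] → 5·2 = 10.
|S1∩S2∩S3| = 8.
|S1 ∪ S2 ∪ S3| = 107 − 50 + 8 = 65.00.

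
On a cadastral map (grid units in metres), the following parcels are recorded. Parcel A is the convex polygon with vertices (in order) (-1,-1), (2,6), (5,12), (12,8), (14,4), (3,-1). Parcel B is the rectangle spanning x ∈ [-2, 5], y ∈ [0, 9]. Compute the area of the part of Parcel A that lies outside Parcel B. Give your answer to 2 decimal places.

71.54

|Parcel A| = 104, |Parcel A∩Parcel B| = 32.4643.
|Parcel A ∖ Parcel B| = |Parcel A| − |Parcel A∩Parcel B| = 104 − 32.4643 = 71.54.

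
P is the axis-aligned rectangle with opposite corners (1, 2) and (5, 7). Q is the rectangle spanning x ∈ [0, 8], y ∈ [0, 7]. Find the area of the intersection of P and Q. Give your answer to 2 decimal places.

20.00

|P∩Q|: x∈[1,5], y∈[2,7] → 4·5 = 20.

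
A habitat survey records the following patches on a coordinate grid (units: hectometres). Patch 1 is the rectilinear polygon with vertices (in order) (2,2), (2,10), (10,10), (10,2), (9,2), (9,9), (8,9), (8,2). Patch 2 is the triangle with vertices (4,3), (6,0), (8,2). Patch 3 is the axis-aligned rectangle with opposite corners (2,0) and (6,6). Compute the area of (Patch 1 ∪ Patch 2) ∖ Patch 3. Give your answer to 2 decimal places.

|Patch 1 ∪ Patch 2| = 60.3333.
|(Patch 1 ∪ Patch 2) ∩ Patch 3| = 17.3333.
|(Patch 1 ∪ Patch 2) ∖ Patch 3| = 60.3333 − 17.3333 = 43.00.

43.00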